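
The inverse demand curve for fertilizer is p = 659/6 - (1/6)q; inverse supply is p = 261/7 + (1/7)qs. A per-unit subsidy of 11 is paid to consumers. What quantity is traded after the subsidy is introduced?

Pre-subsidy: 659/6 - (1/6)q = 261/7 + (1/7)q gives q* = 3047/13 and p* = 920/13.
With the rebate, buyers effectively pay pb = ps − 11, where ps is the price sellers receive.
On the curves, pb = 659/6 - (1/6)q and ps = 261/7 + (1/7)q; the wedge ps − pb = 11 gives 261/7 + (1/7)q − (659/6 - (1/6)q) = 11, so q' = 3509/13.
Then pb = 659/6 − (1/6)·(3509/13) = 843/13 and ps = 261/7 + (1/7)·(3509/13) = 986/13.

q' = 3509/13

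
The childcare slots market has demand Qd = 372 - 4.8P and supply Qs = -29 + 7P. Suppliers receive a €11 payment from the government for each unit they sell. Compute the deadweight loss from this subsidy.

Pre-subsidy: 372 - 4.8P = -29 + 7P gives P* = 2005/59, Q* = 12324/59.
With the subsidy, sellers receive Ps = Pb + 11 for each unit, where Pb is the price buyers pay.
Supply in terms of Pb becomes Qs = -29 + 7(Pb + 11) = 48 + 7Pb. Setting this equal to demand: 372 - 4.8Pb = 48 + 7Pb, so Pb = 1620/59.
Sellers receive Ps = 1620/59 + 11 = 2269/59; Q' = 372 − 4.8·(1620/59) = 14172/59.
The subsidy expands output by 14172/59 − 12324/59 = 1848/59 past the efficient level; on those units the gap between marginal cost and willingness to pay runs from 0 up to 11.
DWL = ½ × 11 × 1848/59 = 10164/59.

Deadweight loss = 10164/59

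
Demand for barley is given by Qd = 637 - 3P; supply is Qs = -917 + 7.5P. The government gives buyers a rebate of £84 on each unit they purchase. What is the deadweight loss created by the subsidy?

Pre-subsidy: 637 - 3P = -917 + 7.5P gives P* = 148, Q* = 193.
With the rebate, buyers effectively pay Pb = Ps − 84, where Ps is the price sellers receive.
Demand in terms of Ps becomes Qd = 637 − 3(Ps − 84) = 889 - 3Ps. Setting this equal to supply: 889 - 3Ps = -917 + 7.5Ps, so Ps = 172.
Buyers pay Pb = 172 − 84 = 88; Q' = -917 + 7.5·172 = 373.
The subsidy expands output by 373 − 193 = 180 past the efficient level; on those units the gap between marginal cost and willingness to pay runs from 0 up to 84.
DWL = ½ × 84 × 180 = 7560.

Deadweight loss = £7560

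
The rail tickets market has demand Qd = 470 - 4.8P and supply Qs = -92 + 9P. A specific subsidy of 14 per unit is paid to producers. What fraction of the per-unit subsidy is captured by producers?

Pre-subsidy: 470 - 4.8P = -92 + 9P gives P* = 2810/69, Q* = 6314/23.
With the subsidy, sellers receive Ps = Pb + 14 for each unit, where Pb is the price buyers pay.
Supply in terms of Pb becomes Qs = -92 + 9(Pb + 14) = 34 + 9Pb. Setting this equal to demand: 470 - 4.8Pb = 34 + 9Pb, so Pb = 2180/69.
Sellers receive Ps = 2180/69 + 14 = 3146/69; Q' = 470 − 4.8·(2180/69) = 7322/23.
Buyers' price falls by P* − Pb = 2810/69 − 2180/69 = 210/23; sellers' price rises by Ps − P* = 3146/69 − 2810/69 = 112/23.
So producers capture (112/23)/14 = 8/23 of each unit of subsidy.

Producer share = 8/23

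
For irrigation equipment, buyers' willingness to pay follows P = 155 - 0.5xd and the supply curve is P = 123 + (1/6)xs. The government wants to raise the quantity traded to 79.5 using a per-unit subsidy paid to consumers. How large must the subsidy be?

At x = 79.5, from the demand curve buyers pay Pb = 155 − 0.5·79.5 = 115.25; from the supply curve sellers need Ps = 123 + (1/6)·79.5 = 136.25.
The subsidy must fill the gap: s = Ps − Pb = 136.25 − 115.25 = 21.

Required subsidy s = 21 per unit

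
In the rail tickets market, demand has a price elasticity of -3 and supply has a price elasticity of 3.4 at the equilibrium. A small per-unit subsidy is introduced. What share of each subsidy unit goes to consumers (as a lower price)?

For a small subsidy around the equilibrium, the benefit split depends on the relative slopes, which at a point are proportional to the elasticities.
Buyer share = εs/(εs + |εd|) = 3.4/(3.4 + 3) = 0.53125; seller share = |εd|/(εs + |εd|) = 0.46875.

Consumer share = 0.53125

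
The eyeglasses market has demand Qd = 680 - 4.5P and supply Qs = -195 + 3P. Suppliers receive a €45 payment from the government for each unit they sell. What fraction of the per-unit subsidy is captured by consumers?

Consumer share = 0.4

Pre-subsidy: 680 - 4.5P = -195 + 3P gives P* = 350/3, Q* = 155.
With the subsidy, sellers receive Ps = Pb + 45 for each unit, where Pb is the price buyers pay.
Supply in terms of Pb becomes Qs = -195 + 3(Pb + 45) = -60 + 3Pb. Setting this equal to demand: 680 - 4.5Pb = -60 + 3Pb, so Pb = 296/3.
Sellers receive Ps = 296/3 + 45 = 431/3; Q' = 680 − 4.5·(296/3) = 236.
Buyers' price falls by P* − Pb = 350/3 − 296/3 = 18; sellers' price rises by Ps − P* = 431/3 − 350/3 = 27.
So consumers capture 18/45 = 0.4 of each unit of subsidy.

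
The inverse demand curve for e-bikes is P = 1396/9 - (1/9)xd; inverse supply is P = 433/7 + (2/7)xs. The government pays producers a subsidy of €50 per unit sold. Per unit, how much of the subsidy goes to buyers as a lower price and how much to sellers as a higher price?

Pre-subsidy: 1396/9 - (1/9)x = 433/7 + (2/7)x gives x* = 235 and P* = 129.
With the subsidy, sellers receive Ps = Pb + 50 for each unit, where Pb is the price buyers pay.
On the curves, Pb = 1396/9 - (1/9)x and Ps = 433/7 + (2/7)x; the wedge Ps − Pb = 50 gives 433/7 + (2/7)x − (1396/9 - (1/9)x) = 50, so x' = 361.
Then Pb = 1396/9 − (1/9)·361 = 115 and Ps = 433/7 + (2/7)·361 = 165.
Buyers' price falls by P* − Pb = 129 − 115 = 14; sellers' price rises by Ps − P* = 165 − 129 = 36.

Buyers gain €14 per unit; sellers gain €36 per unit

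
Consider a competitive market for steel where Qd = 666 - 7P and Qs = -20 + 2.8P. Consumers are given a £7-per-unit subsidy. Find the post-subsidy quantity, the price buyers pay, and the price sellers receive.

Q' = 190; buyers pay £68; sellers receive £75

Pre-subsidy: 666 - 7P = -20 + 2.8P gives P* = 70, Q* = 176.
With the rebate, buyers effectively pay Pb = Ps − 7, where Ps is the price sellers receive.
Demand in terms of Ps becomes Qd = 666 − 7(Ps − 7) = 715 - 7Ps. Setting this equal to supply: 715 - 7Ps = -20 + 2.8Ps, so Ps = 75.
Buyers pay Pb = 75 − 7 = 68; Q' = -20 + 2.8·75 = 190.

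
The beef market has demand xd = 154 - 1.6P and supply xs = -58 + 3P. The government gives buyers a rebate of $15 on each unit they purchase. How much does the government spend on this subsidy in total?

Pre-subsidy: 154 - 1.6P = -58 + 3P gives P* = 1060/23, x* = 1846/23.
With the rebate, buyers effectively pay Pb = Ps − 15, where Ps is the price sellers receive.
Demand in terms of Ps becomes xd = 154 − 1.6(Ps − 15) = 178 - 1.6Ps. Setting this equal to supply: 178 - 1.6Ps = -58 + 3Ps, so Ps = 1180/23.
Buyers pay Pb = 1180/23 − 15 = 835/23; x' = -58 + 3·(1180/23) = 2206/23.
Government outlay = subsidy × quantity = 15 × 2206/23 = 33090/23.

Government cost = 33090/23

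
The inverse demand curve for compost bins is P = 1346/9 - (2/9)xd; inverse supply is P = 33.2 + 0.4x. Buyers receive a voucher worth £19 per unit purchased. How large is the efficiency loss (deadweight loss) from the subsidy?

Pre-subsidy: 1346/9 - (2/9)x = 33.2 + 0.4x gives x* = 187 and P* = 108.
With the rebate, buyers effectively pay Pb = Ps − 19, where Ps is the price sellers receive.
On the curves, Pb = 1346/9 - (2/9)x and Ps = 33.2 + 0.4x; the wedge Ps − Pb = 19 gives 33.2 + 0.4x − (1346/9 - (2/9)x) = 19, so x' = 6091/28.
Then Pb = 1346/9 − (2/9)·(6091/28) = 1417/14 and Ps = 33.2 + 0.4·(6091/28) = 1683/14.
The subsidy expands output by 6091/28 − 187 = 855/28 past the efficient level; on those units the gap between marginal cost and willingness to pay runs from 0 up to 19.
DWL = ½ × 19 × 855/28 = 16245/56.

Deadweight loss = 16245/56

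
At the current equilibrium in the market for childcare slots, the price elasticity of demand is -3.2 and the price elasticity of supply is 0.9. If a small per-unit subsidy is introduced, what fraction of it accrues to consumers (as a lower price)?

Consumer share = 9/41

For a small subsidy around the equilibrium, the benefit split depends on the relative slopes, which at a point are proportional to the elasticities.
Buyer share = εs/(εs + |εd|) = 0.9/(0.9 + 3.2) = 9/41; seller share = |εd|/(εs + |εd|) = 32/41.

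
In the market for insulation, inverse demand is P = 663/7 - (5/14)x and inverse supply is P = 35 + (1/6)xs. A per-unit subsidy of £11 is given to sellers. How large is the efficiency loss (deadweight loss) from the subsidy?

Pre-subsidy: 663/7 - (5/14)x = 35 + (1/6)x gives x* = 114 and P* = 54.
With the subsidy, sellers receive Ps = Pb + 11 for each unit, where Pb is the price buyers pay.
On the curves, Pb = 663/7 - (5/14)x and Ps = 35 + (1/6)x; the wedge Ps − Pb = 11 gives 35 + (1/6)x − (663/7 - (5/14)x) = 11, so x' = 135.
Then Pb = 663/7 − (5/14)·135 = 46.5 and Ps = 35 + (1/6)·135 = 57.5.
The subsidy expands output by 135 − 114 = 21 past the efficient level; on those units the gap between marginal cost and willingness to pay runs from 0 up to 11.
DWL = ½ × 11 × 21 = 115.5.

Deadweight loss = £115.5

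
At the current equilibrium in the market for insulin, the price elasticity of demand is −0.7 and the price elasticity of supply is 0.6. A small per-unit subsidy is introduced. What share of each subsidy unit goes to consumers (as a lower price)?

Consumer share = 6/13

For a small subsidy around the equilibrium, the benefit split depends on the relative slopes, which at a point are proportional to the elasticities.
Buyer share = εs/(εs + |εd|) = 0.6/(0.6 + 0.7) = 6/13; seller share = |εd|/(εs + |εd|) = 7/13.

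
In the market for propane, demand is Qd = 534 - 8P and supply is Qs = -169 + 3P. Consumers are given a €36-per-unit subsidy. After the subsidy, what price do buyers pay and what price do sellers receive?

Pre-subsidy: 534 - 8P = -169 + 3P gives P* = 703/11, Q* = 250/11.
With the rebate, buyers effectively pay Pb = Ps − 36, where Ps is the price sellers receive.
Demand in terms of Ps becomes Qd = 534 − 8(Ps − 36) = 822 - 8Ps. Setting this equal to supply: 822 - 8Ps = -169 + 3Ps, so Ps = 991/11.
Buyers pay Pb = 991/11 − 36 = 595/11; Q' = -169 + 3·(991/11) = 1114/11.

Buyers pay 595/11; sellers receive 991/11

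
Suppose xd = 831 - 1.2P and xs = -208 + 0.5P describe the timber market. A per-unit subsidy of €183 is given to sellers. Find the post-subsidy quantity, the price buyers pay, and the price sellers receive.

Pre-subsidy: 831 - 1.2P = -208 + 0.5P gives P* = 10390/17, x* = 1659/17.
With the subsidy, sellers receive Ps = Pb + 183 for each unit, where Pb is the price buyers pay.
Supply in terms of Pb becomes xs = -208 + 0.5(Pb + 183) = -116.5 + 0.5Pb. Setting this equal to demand: 831 - 1.2Pb = -116.5 + 0.5Pb, so Pb = 9475/17.
Sellers receive Ps = 9475/17 + 183 = 12586/17; x' = 831 − 1.2·(9475/17) = 2757/17.

x' = 2757/17; buyers pay 9475/17; sellers receive 12586/17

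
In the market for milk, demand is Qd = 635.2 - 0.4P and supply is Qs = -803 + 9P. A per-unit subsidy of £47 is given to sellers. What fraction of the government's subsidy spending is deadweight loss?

Pre-subsidy: 635.2 - 0.4P = -803 + 9P gives P* = 153, Q* = 574.
With the subsidy, sellers receive Ps = Pb + 47 for each unit, where Pb is the price buyers pay.
Supply in terms of Pb becomes Qs = -803 + 9(Pb + 47) = -380 + 9Pb. Setting this equal to demand: 635.2 - 0.4Pb = -380 + 9Pb, so Pb = 108.
Sellers receive Ps = 108 + 47 = 155; Q' = 635.2 − 0.4·108 = 592.
ΔCS = ½(574 + 592)(153 − 108) = 26235; ΔPS = ½(574 + 592)(155 − 153) = 1166.
Government spending = 47 × 592 = 27824.
DWL = ½ × 47 × (592 − 574) = 423; fraction = 423 / 27824 = 9/592.

DWL / government spending = 9/592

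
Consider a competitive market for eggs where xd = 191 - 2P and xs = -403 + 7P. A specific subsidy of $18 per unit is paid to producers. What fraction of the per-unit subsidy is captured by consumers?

Pre-subsidy: 191 - 2P = -403 + 7P gives P* = 66, x* = 59.
With the subsidy, sellers receive Ps = Pb + 18 for each unit, where Pb is the price buyers pay.
Supply in terms of Pb becomes xs = -403 + 7(Pb + 18) = -277 + 7Pb. Setting this equal to demand: 191 - 2Pb = -277 + 7Pb, so Pb = 52.
Sellers receive Ps = 52 + 18 = 70; x' = 191 − 2·52 = 87.
Buyers' price falls by P* − Pb = 66 − 52 = 14; sellers' price rises by Ps − P* = 70 − 66 = 4.
So consumers capture 14/18 = 7/9 of each unit of subsidy.

Consumer share = 7/9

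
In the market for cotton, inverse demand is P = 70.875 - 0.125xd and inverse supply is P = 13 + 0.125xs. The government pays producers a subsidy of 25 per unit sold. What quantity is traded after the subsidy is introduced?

Pre-subsidy: 70.875 - 0.125x = 13 + 0.125x gives x* = 231.5 and P* = 41.9375.
With the subsidy, sellers receive Ps = Pb + 25 for each unit, where Pb is the price buyers pay.
On the curves, Pb = 70.875 - 0.125x and Ps = 13 + 0.125x; the wedge Ps − Pb = 25 gives 13 + 0.125x − (70.875 - 0.125x) = 25, so x' = 331.5.
Then Pb = 70.875 − 0.125·331.5 = 29.4375 and Ps = 13 + 0.125·331.5 = 54.4375.

x' = 331.5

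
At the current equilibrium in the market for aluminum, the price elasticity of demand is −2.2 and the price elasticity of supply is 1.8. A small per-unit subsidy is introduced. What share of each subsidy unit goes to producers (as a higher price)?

Producer share = 0.55

For a small subsidy around the equilibrium, the benefit split depends on the relative slopes, which at a point are proportional to the elasticities.
Buyer share = εs/(εs + |εd|) = 1.8/(1.8 + 2.2) = 0.45; seller share = |εd|/(εs + |εd|) = 0.55.
So producers capture 0.55 of the subsidy.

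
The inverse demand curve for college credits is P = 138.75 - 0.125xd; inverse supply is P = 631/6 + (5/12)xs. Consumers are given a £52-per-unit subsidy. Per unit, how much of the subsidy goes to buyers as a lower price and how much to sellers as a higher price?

Pre-subsidy: 138.75 - 0.125x = 631/6 + (5/12)x gives x* = 62 and P* = 131.
With the rebate, buyers effectively pay Pb = Ps − 52, where Ps is the price sellers receive.
On the curves, Pb = 138.75 - 0.125x and Ps = 631/6 + (5/12)x; the wedge Ps − Pb = 52 gives 631/6 + (5/12)x − (138.75 - 0.125x) = 52, so x' = 158.
Then Pb = 138.75 − 0.125·158 = 119 and Ps = 631/6 + (5/12)·158 = 171.
Buyers' price falls by P* − Pb = 131 − 119 = 12; sellers' price rises by Ps − P* = 171 − 131 = 40.

Buyers gain £12 per unit; sellers gain £40 per unit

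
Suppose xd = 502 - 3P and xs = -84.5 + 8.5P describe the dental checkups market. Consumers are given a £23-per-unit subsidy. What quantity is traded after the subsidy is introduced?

Pre-subsidy: 502 - 3P = -84.5 + 8.5P gives P* = 51, x* = 349.
With the rebate, buyers effectively pay Pb = Ps − 23, where Ps is the price sellers receive.
Demand in terms of Ps becomes xd = 502 − 3(Ps − 23) = 571 - 3Ps. Setting this equal to supply: 571 - 3Ps = -84.5 + 8.5Ps, so Ps = 57.
Buyers pay Pb = 57 − 23 = 34; x' = -84.5 + 8.5·57 = 400.

x' = 400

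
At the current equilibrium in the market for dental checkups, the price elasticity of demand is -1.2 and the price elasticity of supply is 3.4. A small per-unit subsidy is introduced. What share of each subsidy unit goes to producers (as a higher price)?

For a small subsidy around the equilibrium, the benefit split depends on the relative slopes, which at a point are proportional to the elasticities.
Buyer share = εs/(εs + |εd|) = 3.4/(3.4 + 1.2) = 17/23; seller share = |εd|/(εs + |εd|) = 6/23.
So producers capture 6/23 of the subsidy.

Producer share = 6/23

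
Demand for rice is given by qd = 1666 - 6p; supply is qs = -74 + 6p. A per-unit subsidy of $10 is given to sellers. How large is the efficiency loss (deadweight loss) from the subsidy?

Deadweight loss = $150

Pre-subsidy: 1666 - 6p = -74 + 6p gives p* = 145, q* = 796.
With the subsidy, sellers receive ps = pb + 10 for each unit, where pb is the price buyers pay.
Supply in terms of pb becomes qs = -74 + 6(pb + 10) = -14 + 6pb. Setting this equal to demand: 1666 - 6pb = -14 + 6pb, so pb = 140.
Sellers receive ps = 140 + 10 = 150; q' = 1666 − 6·140 = 826.
The subsidy expands output by 826 − 796 = 30 past the efficient level; on those units the gap between marginal cost and willingness to pay runs from 0 up to 10.
DWL = ½ × 10 × 30 = 150.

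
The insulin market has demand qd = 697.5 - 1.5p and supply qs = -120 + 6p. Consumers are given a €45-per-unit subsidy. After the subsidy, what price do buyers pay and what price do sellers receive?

Pre-subsidy: 697.5 - 1.5p = -120 + 6p gives p* = 109, q* = 534.
With the rebate, buyers effectively pay pb = ps − 45, where ps is the price sellers receive.
Demand in terms of ps becomes qd = 697.5 − 1.5(ps − 45) = 765 - 1.5ps. Setting this equal to supply: 765 - 1.5ps = -120 + 6ps, so ps = 118.
Buyers pay pb = 118 − 45 = 73; q' = -120 + 6·118 = 588.

Buyers pay €73; sellers receive €118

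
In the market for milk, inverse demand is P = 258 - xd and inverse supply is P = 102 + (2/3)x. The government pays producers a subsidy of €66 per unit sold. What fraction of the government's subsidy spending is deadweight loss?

DWL / government spending = 11/74

Pre-subsidy: 258 - x = 102 + (2/3)x gives x* = 93.6 and P* = 164.4.
With the subsidy, sellers receive Ps = Pb + 66 for each unit, where Pb is the price buyers pay.
On the curves, Pb = 258 - x and Ps = 102 + (2/3)x; the wedge Ps − Pb = 66 gives 102 + (2/3)x − (258 - x) = 66, so x' = 133.2.
Then Pb = 258 − 1·133.2 = 124.8 and Ps = 102 + (2/3)·133.2 = 190.8.
ΔCS = ½(93.6 + 133.2)(164.4 − 124.8) = 4490.64; ΔPS = ½(93.6 + 133.2)(190.8 − 164.4) = 2993.76.
Government spending = 66 × 133.2 = 8791.2.
DWL = ½ × 66 × (133.2 − 93.6) = 1306.8; fraction = 1306.8 / 8791.2 = 11/74.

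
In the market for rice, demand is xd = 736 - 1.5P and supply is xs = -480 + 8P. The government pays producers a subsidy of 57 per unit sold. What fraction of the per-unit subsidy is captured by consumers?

Consumer share = 16/19

Pre-subsidy: 736 - 1.5P = -480 + 8P gives P* = 128, x* = 544.
With the subsidy, sellers receive Ps = Pb + 57 for each unit, where Pb is the price buyers pay.
Supply in terms of Pb becomes xs = -480 + 8(Pb + 57) = -24 + 8Pb. Setting this equal to demand: 736 - 1.5Pb = -24 + 8Pb, so Pb = 80.
Sellers receive Ps = 80 + 57 = 137; x' = 736 − 1.5·80 = 616.
Buyers' price falls by P* − Pb = 128 − 80 = 48; sellers' price rises by Ps − P* = 137 − 128 = 9.
So consumers capture 48/57 = 16/19 of each unit of subsidy.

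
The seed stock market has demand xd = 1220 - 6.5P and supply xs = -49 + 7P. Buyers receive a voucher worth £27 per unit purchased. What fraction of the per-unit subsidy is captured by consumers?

Consumer share = 14/27

Pre-subsidy: 1220 - 6.5P = -49 + 7P gives P* = 94, x* = 609.
With the rebate, buyers effectively pay Pb = Ps − 27, where Ps is the price sellers receive.
Demand in terms of Ps becomes xd = 1220 − 6.5(Ps − 27) = 1395.5 - 6.5Ps. Setting this equal to supply: 1395.5 - 6.5Ps = -49 + 7Ps, so Ps = 107.
Buyers pay Pb = 107 − 27 = 80; x' = -49 + 7·107 = 700.
Buyers' price falls by P* − Pb = 94 − 80 = 14; sellers' price rises by Ps − P* = 107 − 94 = 13.
So consumers capture 14/27 = 14/27 of each unit of subsidy.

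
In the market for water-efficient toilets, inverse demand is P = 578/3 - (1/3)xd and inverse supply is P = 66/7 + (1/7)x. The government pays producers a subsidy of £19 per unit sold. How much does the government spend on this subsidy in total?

Pre-subsidy: 578/3 - (1/3)x = 66/7 + (1/7)x gives x* = 384.8 and P* = 64.4.
With the subsidy, sellers receive Ps = Pb + 19 for each unit, where Pb is the price buyers pay.
On the curves, Pb = 578/3 - (1/3)x and Ps = 66/7 + (1/7)x; the wedge Ps − Pb = 19 gives 66/7 + (1/7)x − (578/3 - (1/3)x) = 19, so x' = 424.7.
Then Pb = 578/3 − (1/3)·424.7 = 51.1 and Ps = 66/7 + (1/7)·424.7 = 70.1.
Government outlay = subsidy × quantity = 19 × 424.7 = 8069.3.

Government cost = £8069.3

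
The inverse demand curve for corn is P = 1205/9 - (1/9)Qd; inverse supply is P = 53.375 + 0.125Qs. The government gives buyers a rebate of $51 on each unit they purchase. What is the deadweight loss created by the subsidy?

Pre-subsidy: 1205/9 - (1/9)Q = 53.375 + 0.125Q gives Q* = 341 and P* = 96.
With the rebate, buyers effectively pay Pb = Ps − 51, where Ps is the price sellers receive.
On the curves, Pb = 1205/9 - (1/9)Q and Ps = 53.375 + 0.125Q; the wedge Ps − Pb = 51 gives 53.375 + 0.125Q − (1205/9 - (1/9)Q) = 51, so Q' = 557.
Then Pb = 1205/9 − (1/9)·557 = 72 and Ps = 53.375 + 0.125·557 = 123.
The subsidy expands output by 557 − 341 = 216 past the efficient level; on those units the gap between marginal cost and willingness to pay runs from 0 up to 51.
DWL = ½ × 51 × 216 = 5508.

Deadweight loss = $5508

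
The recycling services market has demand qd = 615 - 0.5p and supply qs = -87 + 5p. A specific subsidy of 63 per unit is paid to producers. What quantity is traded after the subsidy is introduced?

Pre-subsidy: 615 - 0.5p = -87 + 5p gives p* = 1404/11, q* = 6063/11.
With the subsidy, sellers receive ps = pb + 63 for each unit, where pb is the price buyers pay.
Supply in terms of pb becomes qs = -87 + 5(pb + 63) = 228 + 5pb. Setting this equal to demand: 615 - 0.5pb = 228 + 5pb, so pb = 774/11.
Sellers receive ps = 774/11 + 63 = 1467/11; q' = 615 − 0.5·(774/11) = 6378/11.

q' = 6378/11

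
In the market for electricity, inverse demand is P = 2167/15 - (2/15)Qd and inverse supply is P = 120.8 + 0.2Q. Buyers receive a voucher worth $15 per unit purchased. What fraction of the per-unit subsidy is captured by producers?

Producer share = 0.6

Pre-subsidy: 2167/15 - (2/15)Q = 120.8 + 0.2Q gives Q* = 71 and P* = 135.
With the rebate, buyers effectively pay Pb = Ps − 15, where Ps is the price sellers receive.
On the curves, Pb = 2167/15 - (2/15)Q and Ps = 120.8 + 0.2Q; the wedge Ps − Pb = 15 gives 120.8 + 0.2Q − (2167/15 - (2/15)Q) = 15, so Q' = 116.
Then Pb = 2167/15 − (2/15)·116 = 129 and Ps = 120.8 + 0.2·116 = 144.
Buyers' price falls by P* − Pb = 135 − 129 = 6; sellers' price rises by Ps − P* = 144 − 135 = 9.
So producers capture 9/15 = 0.6 of each unit of subsidy.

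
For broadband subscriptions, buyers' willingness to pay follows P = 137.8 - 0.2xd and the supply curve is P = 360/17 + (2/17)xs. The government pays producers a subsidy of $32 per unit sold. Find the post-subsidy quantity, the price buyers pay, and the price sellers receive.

x' = 4211/9; buyers pay 398/9; sellers receive 686/9

Pre-subsidy: 137.8 - 0.2x = 360/17 + (2/17)x gives x* = 9913/27 and P* = 1738/27.
With the subsidy, sellers receive Ps = Pb + 32 for each unit, where Pb is the price buyers pay.
On the curves, Pb = 137.8 - 0.2x and Ps = 360/17 + (2/17)x; the wedge Ps − Pb = 32 gives 360/17 + (2/17)x − (137.8 - 0.2x) = 32, so x' = 4211/9.
Then Pb = 137.8 − 0.2·(4211/9) = 398/9 and Ps = 360/17 + (2/17)·(4211/9) = 686/9.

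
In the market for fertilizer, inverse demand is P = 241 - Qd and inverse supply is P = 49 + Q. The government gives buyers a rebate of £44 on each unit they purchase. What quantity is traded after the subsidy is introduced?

Pre-subsidy: 241 - Q = 49 + Q gives Q* = 96 and P* = 145.
With the rebate, buyers effectively pay Pb = Ps − 44, where Ps is the price sellers receive.
On the curves, Pb = 241 - Q and Ps = 49 + Q; the wedge Ps − Pb = 44 gives 49 + Q − (241 - Q) = 44, so Q' = 118.
Then Pb = 241 − 1·118 = 123 and Ps = 49 + 1·118 = 167.

Q' = 118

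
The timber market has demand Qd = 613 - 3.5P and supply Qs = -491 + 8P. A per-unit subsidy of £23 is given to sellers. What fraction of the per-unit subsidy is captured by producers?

Pre-subsidy: 613 - 3.5P = -491 + 8P gives P* = 96, Q* = 277.
With the subsidy, sellers receive Ps = Pb + 23 for each unit, where Pb is the price buyers pay.
Supply in terms of Pb becomes Qs = -491 + 8(Pb + 23) = -307 + 8Pb. Setting this equal to demand: 613 - 3.5Pb = -307 + 8Pb, so Pb = 80.
Sellers receive Ps = 80 + 23 = 103; Q' = 613 − 3.5·80 = 333.
Buyers' price falls by P* − Pb = 96 − 80 = 16; sellers' price rises by Ps − P* = 103 − 96 = 7.
So producers capture 7/23 = 7/23 of each unit of subsidy.

Producer share = 7/23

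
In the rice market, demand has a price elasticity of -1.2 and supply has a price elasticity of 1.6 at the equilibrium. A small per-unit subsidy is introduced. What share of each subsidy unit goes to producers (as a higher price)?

Producer share = 3/7

For a small subsidy around the equilibrium, the benefit split depends on the relative slopes, which at a point are proportional to the elasticities.
Buyer share = εs/(εs + |εd|) = 1.6/(1.6 + 1.2) = 4/7; seller share = |εd|/(εs + |εd|) = 3/7.
So producers capture 3/7 of the subsidy.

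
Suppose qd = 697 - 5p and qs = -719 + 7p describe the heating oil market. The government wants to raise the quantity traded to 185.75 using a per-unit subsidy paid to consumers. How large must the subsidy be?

Required subsidy s = 27 per unit

At q = 185.75, invert demand for the buyer price: pb = (697 − 185.75)/5 = 102.25; invert supply for the seller price: ps = (185.75 − (-719))/7 = 129.25.
The subsidy must fill the gap: s = ps − pb = 129.25 − 102.25 = 27.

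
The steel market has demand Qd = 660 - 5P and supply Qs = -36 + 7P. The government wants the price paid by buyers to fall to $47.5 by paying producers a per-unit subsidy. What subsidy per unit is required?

At a buyer price of 47.5, quantity demanded is 660 − 5·47.5 = 422.5.
Sellers supply 422.5 only when they receive Ps with -36 + 7·Ps = 422.5, i.e. Ps = 65.5.
s = Ps − Pb = 65.5 − 47.5 = 18.

Required subsidy s = $18 per unit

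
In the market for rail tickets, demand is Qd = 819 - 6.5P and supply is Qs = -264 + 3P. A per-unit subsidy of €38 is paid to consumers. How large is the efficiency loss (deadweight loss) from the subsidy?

Deadweight loss = €1482

Pre-subsidy: 819 - 6.5P = -264 + 3P gives P* = 114, Q* = 78.
With the rebate, buyers effectively pay Pb = Ps − 38, where Ps is the price sellers receive.
Demand in terms of Ps becomes Qd = 819 − 6.5(Ps − 38) = 1066 - 6.5Ps. Setting this equal to supply: 1066 - 6.5Ps = -264 + 3Ps, so Ps = 140.
Buyers pay Pb = 140 − 38 = 102; Q' = -264 + 3·140 = 156.
The subsidy expands output by 156 − 78 = 78 past the efficient level; on those units the gap between marginal cost and willingness to pay runs from 0 up to 38.
DWL = ½ × 38 × 78 = 1482.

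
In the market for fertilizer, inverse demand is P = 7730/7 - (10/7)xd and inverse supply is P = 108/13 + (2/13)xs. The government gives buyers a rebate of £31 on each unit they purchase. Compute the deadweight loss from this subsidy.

Deadweight loss = 87451/288

Pre-subsidy: 7730/7 - (10/7)x = 108/13 + (2/13)x gives x* = 49867/72 and P* = 4135/36.
With the rebate, buyers effectively pay Pb = Ps − 31, where Ps is the price sellers receive.
On the curves, Pb = 7730/7 - (10/7)x and Ps = 108/13 + (2/13)x; the wedge Ps − Pb = 31 gives 108/13 + (2/13)x − (7730/7 - (10/7)x) = 31, so x' = 712.1875.
Then Pb = 7730/7 − (10/7)·712.1875 = 86.875 and Ps = 108/13 + (2/13)·712.1875 = 117.875.
The subsidy expands output by 712.1875 − 49867/72 = 2821/144 past the efficient level; on those units the gap between marginal cost and willingness to pay runs from 0 up to 31.
DWL = ½ × 31 × 2821/144 = 87451/288.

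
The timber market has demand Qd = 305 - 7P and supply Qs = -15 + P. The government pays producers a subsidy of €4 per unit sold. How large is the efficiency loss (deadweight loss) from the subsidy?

Deadweight loss = €7

Pre-subsidy: 305 - 7P = -15 + P gives P* = 40, Q* = 25.
With the subsidy, sellers receive Ps = Pb + 4 for each unit, where Pb is the price buyers pay.
Supply in terms of Pb becomes Qs = -15 + 1(Pb + 4) = -11 + Pb. Setting this equal to demand: 305 - 7Pb = -11 + Pb, so Pb = 39.5.
Sellers receive Ps = 39.5 + 4 = 43.5; Q' = 305 − 7·39.5 = 28.5.
The subsidy expands output by 28.5 − 25 = 3.5 past the efficient level; on those units the gap between marginal cost and willingness to pay runs from 0 up to 4.
DWL = ½ × 4 × 3.5 = 7.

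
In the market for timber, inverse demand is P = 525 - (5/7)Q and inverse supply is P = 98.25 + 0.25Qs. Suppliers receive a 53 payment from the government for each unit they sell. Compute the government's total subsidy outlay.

Government cost = 711949/27

Pre-subsidy: 525 - (5/7)Q = 98.25 + 0.25Q gives Q* = 3983/9 and P* = 1880/9.
With the subsidy, sellers receive Ps = Pb + 53 for each unit, where Pb is the price buyers pay.
On the curves, Pb = 525 - (5/7)Q and Ps = 98.25 + 0.25Q; the wedge Ps − Pb = 53 gives 98.25 + 0.25Q − (525 - (5/7)Q) = 53, so Q' = 13433/27.
Then Pb = 525 − (5/7)·(13433/27) = 4580/27 and Ps = 98.25 + 0.25·(13433/27) = 6011/27.
Government outlay = subsidy × quantity = 53 × 13433/27 = 711949/27.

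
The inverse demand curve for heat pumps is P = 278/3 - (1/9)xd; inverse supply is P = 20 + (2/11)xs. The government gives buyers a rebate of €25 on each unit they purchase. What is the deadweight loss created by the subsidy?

Deadweight loss = 61875/58

Pre-subsidy: 278/3 - (1/9)x = 20 + (2/11)x gives x* = 7194/29 and P* = 1888/29.
With the rebate, buyers effectively pay Pb = Ps − 25, where Ps is the price sellers receive.
On the curves, Pb = 278/3 - (1/9)x and Ps = 20 + (2/11)x; the wedge Ps − Pb = 25 gives 20 + (2/11)x − (278/3 - (1/9)x) = 25, so x' = 9669/29.
Then Pb = 278/3 − (1/9)·(9669/29) = 1613/29 and Ps = 20 + (2/11)·(9669/29) = 2338/29.
The subsidy expands output by 9669/29 − 7194/29 = 2475/29 past the efficient level; on those units the gap between marginal cost and willingness to pay runs from 0 up to 25.
DWL = ½ × 25 × 2475/29 = 61875/58.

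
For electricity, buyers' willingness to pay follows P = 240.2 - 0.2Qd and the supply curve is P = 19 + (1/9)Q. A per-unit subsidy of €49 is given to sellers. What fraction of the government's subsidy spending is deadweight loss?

Pre-subsidy: 240.2 - 0.2Q = 19 + (1/9)Q gives Q* = 711 and P* = 98.
With the subsidy, sellers receive Ps = Pb + 49 for each unit, where Pb is the price buyers pay.
On the curves, Pb = 240.2 - 0.2Q and Ps = 19 + (1/9)Q; the wedge Ps − Pb = 49 gives 19 + (1/9)Q − (240.2 - 0.2Q) = 49, so Q' = 868.5.
Then Pb = 240.2 − 0.2·868.5 = 66.5 and Ps = 19 + (1/9)·868.5 = 115.5.
ΔCS = ½(711 + 868.5)(98 − 66.5) = 24877.125; ΔPS = ½(711 + 868.5)(115.5 − 98) = 13820.625.
Government spending = 49 × 868.5 = 42556.5.
DWL = ½ × 49 × (868.5 − 711) = 3858.75; fraction = 3858.75 / 42556.5 = 35/386.

DWL / government spending = 35/386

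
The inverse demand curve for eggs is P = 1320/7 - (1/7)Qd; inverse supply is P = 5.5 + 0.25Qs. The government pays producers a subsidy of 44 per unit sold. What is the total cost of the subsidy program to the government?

Government cost = 25432

Pre-subsidy: 1320/7 - (1/7)Q = 5.5 + 0.25Q gives Q* = 466 and P* = 122.
With the subsidy, sellers receive Ps = Pb + 44 for each unit, where Pb is the price buyers pay.
On the curves, Pb = 1320/7 - (1/7)Q and Ps = 5.5 + 0.25Q; the wedge Ps − Pb = 44 gives 5.5 + 0.25Q − (1320/7 - (1/7)Q) = 44, so Q' = 578.
Then Pb = 1320/7 − (1/7)·578 = 106 and Ps = 5.5 + 0.25·578 = 150.
Government outlay = subsidy × quantity = 44 × 578 = 25432.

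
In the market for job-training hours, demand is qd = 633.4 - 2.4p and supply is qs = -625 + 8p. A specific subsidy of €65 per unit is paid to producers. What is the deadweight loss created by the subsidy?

Pre-subsidy: 633.4 - 2.4p = -625 + 8p gives p* = 121, q* = 343.
With the subsidy, sellers receive ps = pb + 65 for each unit, where pb is the price buyers pay.
Supply in terms of pb becomes qs = -625 + 8(pb + 65) = -105 + 8pb. Setting this equal to demand: 633.4 - 2.4pb = -105 + 8pb, so pb = 71.
Sellers receive ps = 71 + 65 = 136; q' = 633.4 − 2.4·71 = 463.
The subsidy expands output by 463 − 343 = 120 past the efficient level; on those units the gap between marginal cost and willingness to pay runs from 0 up to 65.
DWL = ½ × 65 × 120 = 3900.

Deadweight loss = €3900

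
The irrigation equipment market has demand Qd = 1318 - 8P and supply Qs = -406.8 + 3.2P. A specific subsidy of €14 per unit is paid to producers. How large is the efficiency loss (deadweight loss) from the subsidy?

Deadweight loss = €224

Pre-subsidy: 1318 - 8P = -406.8 + 3.2P gives P* = 154, Q* = 86.
With the subsidy, sellers receive Ps = Pb + 14 for each unit, where Pb is the price buyers pay.
Supply in terms of Pb becomes Qs = -406.8 + 3.2(Pb + 14) = -362 + 3.2Pb. Setting this equal to demand: 1318 - 8Pb = -362 + 3.2Pb, so Pb = 150.
Sellers receive Ps = 150 + 14 = 164; Q' = 1318 − 8·150 = 118.
The subsidy expands output by 118 − 86 = 32 past the efficient level; on those units the gap between marginal cost and willingness to pay runs from 0 up to 14.
DWL = ½ × 14 × 32 = 224.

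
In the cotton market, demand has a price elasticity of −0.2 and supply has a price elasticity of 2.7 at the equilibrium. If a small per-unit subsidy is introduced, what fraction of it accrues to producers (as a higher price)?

For a small subsidy around the equilibrium, the benefit split depends on the relative slopes, which at a point are proportional to the elasticities.
Buyer share = εs/(εs + |εd|) = 2.7/(2.7 + 0.2) = 27/29; seller share = |εd|/(εs + |εd|) = 2/29.
So producers capture 2/29 of the subsidy.

Producer share = 2/29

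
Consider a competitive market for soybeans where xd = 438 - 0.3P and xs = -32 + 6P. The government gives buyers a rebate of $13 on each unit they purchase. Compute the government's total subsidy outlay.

Pre-subsidy: 438 - 0.3P = -32 + 6P gives P* = 4700/63, x* = 8728/21.
With the rebate, buyers effectively pay Pb = Ps − 13, where Ps is the price sellers receive.
Demand in terms of Ps becomes xd = 438 − 0.3(Ps − 13) = 441.9 - 0.3Ps. Setting this equal to supply: 441.9 - 0.3Ps = -32 + 6Ps, so Ps = 677/9.
Buyers pay Pb = 677/9 − 13 = 560/9; x' = -32 + 6·(677/9) = 1258/3.
Government outlay = subsidy × quantity = 13 × 1258/3 = 16354/3.

Government cost = 16354/3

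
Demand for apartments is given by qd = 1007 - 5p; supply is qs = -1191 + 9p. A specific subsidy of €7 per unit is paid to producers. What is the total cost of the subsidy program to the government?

Pre-subsidy: 1007 - 5p = -1191 + 9p gives p* = 157, q* = 222.
With the subsidy, sellers receive ps = pb + 7 for each unit, where pb is the price buyers pay.
Supply in terms of pb becomes qs = -1191 + 9(pb + 7) = -1128 + 9pb. Setting this equal to demand: 1007 - 5pb = -1128 + 9pb, so pb = 152.5.
Sellers receive ps = 152.5 + 7 = 159.5; q' = 1007 − 5·152.5 = 244.5.
Government outlay = subsidy × quantity = 7 × 244.5 = 1711.5.

Government cost = €1711.5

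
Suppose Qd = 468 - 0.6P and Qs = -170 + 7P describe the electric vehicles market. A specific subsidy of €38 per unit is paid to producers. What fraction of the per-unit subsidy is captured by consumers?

Pre-subsidy: 468 - 0.6P = -170 + 7P gives P* = 1595/19, Q* = 7935/19.
With the subsidy, sellers receive Ps = Pb + 38 for each unit, where Pb is the price buyers pay.
Supply in terms of Pb becomes Qs = -170 + 7(Pb + 38) = 96 + 7Pb. Setting this equal to demand: 468 - 0.6Pb = 96 + 7Pb, so Pb = 930/19.
Sellers receive Ps = 930/19 + 38 = 1652/19; Q' = 468 − 0.6·(930/19) = 8334/19.
Buyers' price falls by P* − Pb = 1595/19 − 930/19 = 35; sellers' price rises by Ps − P* = 1652/19 − 1595/19 = 3.
So consumers capture 35/38 = 35/38 of each unit of subsidy.

Consumer share = 35/38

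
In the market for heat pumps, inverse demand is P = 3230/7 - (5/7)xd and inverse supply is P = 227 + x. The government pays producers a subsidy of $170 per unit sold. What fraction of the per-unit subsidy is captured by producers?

Pre-subsidy: 3230/7 - (5/7)x = 227 + x gives x* = 136.75 and P* = 363.75.
With the subsidy, sellers receive Ps = Pb + 170 for each unit, where Pb is the price buyers pay.
On the curves, Pb = 3230/7 - (5/7)x and Ps = 227 + x; the wedge Ps − Pb = 170 gives 227 + x − (3230/7 - (5/7)x) = 170, so x' = 2831/12.
Then Pb = 3230/7 − (5/7)·(2831/12) = 3515/12 and Ps = 227 + 1·(2831/12) = 5555/12.
Buyers' price falls by P* − Pb = 363.75 − 3515/12 = 425/6; sellers' price rises by Ps − P* = 5555/12 − 363.75 = 595/6.
So producers capture (595/6)/170 = 7/12 of each unit of subsidy.

Producer share = 7/12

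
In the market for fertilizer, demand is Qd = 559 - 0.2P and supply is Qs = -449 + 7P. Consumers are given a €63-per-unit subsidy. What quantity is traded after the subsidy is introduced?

Pre-subsidy: 559 - 0.2P = -449 + 7P gives P* = 140, Q* = 531.
With the rebate, buyers effectively pay Pb = Ps − 63, where Ps is the price sellers receive.
Demand in terms of Ps becomes Qd = 559 − 0.2(Ps − 63) = 571.6 - 0.2Ps. Setting this equal to supply: 571.6 - 0.2Ps = -449 + 7Ps, so Ps = 141.75.
Buyers pay Pb = 141.75 − 63 = 78.75; Q' = -449 + 7·141.75 = 543.25.

Q' = 543.25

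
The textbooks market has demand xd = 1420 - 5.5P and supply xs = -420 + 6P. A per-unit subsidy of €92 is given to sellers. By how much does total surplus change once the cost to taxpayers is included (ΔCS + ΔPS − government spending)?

Net change in total surplus = -€12144

Pre-subsidy: 1420 - 5.5P = -420 + 6P gives P* = 160, x* = 540.
With the subsidy, sellers receive Ps = Pb + 92 for each unit, where Pb is the price buyers pay.
Supply in terms of Pb becomes xs = -420 + 6(Pb + 92) = 132 + 6Pb. Setting this equal to demand: 1420 - 5.5Pb = 132 + 6Pb, so Pb = 112.
Sellers receive Ps = 112 + 92 = 204; x' = 1420 − 5.5·112 = 804.
ΔCS = ½(540 + 804)(160 − 112) = 32256; ΔPS = ½(540 + 804)(204 − 160) = 29568.
Government spending = 92 × 804 = 73968.
Net change = 32256 + 29568 − 73968 = -12144. The loss equals the DWL triangle ½·92·264.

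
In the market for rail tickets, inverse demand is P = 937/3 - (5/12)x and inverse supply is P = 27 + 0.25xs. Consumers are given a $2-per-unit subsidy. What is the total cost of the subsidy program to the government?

Government cost = $862

Pre-subsidy: 937/3 - (5/12)x = 27 + 0.25x gives x* = 428 and P* = 134.
With the rebate, buyers effectively pay Pb = Ps − 2, where Ps is the price sellers receive.
On the curves, Pb = 937/3 - (5/12)x and Ps = 27 + 0.25x; the wedge Ps − Pb = 2 gives 27 + 0.25x − (937/3 - (5/12)x) = 2, so x' = 431.
Then Pb = 937/3 − (5/12)·431 = 132.75 and Ps = 27 + 0.25·431 = 134.75.
Government outlay = subsidy × quantity = 2 × 431 = 862.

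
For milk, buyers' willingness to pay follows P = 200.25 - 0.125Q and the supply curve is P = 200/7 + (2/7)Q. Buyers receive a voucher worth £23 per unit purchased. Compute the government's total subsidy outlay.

Pre-subsidy: 200.25 - 0.125Q = 200/7 + (2/7)Q gives Q* = 418 and P* = 148.
With the rebate, buyers effectively pay Pb = Ps − 23, where Ps is the price sellers receive.
On the curves, Pb = 200.25 - 0.125Q and Ps = 200/7 + (2/7)Q; the wedge Ps − Pb = 23 gives 200/7 + (2/7)Q − (200.25 - 0.125Q) = 23, so Q' = 474.
Then Pb = 200.25 − 0.125·474 = 141 and Ps = 200/7 + (2/7)·474 = 164.
Government outlay = subsidy × quantity = 23 × 474 = 10902.

Government cost = £10902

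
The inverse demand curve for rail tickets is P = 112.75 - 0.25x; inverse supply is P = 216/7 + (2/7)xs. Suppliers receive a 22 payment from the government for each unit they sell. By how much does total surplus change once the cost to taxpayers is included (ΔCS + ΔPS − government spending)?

Net change in total surplus = -6776/15

Pre-subsidy: 112.75 - 0.25x = 216/7 + (2/7)x gives x* = 2293/15 and P* = 1118/15.
With the subsidy, sellers receive Ps = Pb + 22 for each unit, where Pb is the price buyers pay.
On the curves, Pb = 112.75 - 0.25x and Ps = 216/7 + (2/7)x; the wedge Ps − Pb = 22 gives 216/7 + (2/7)x − (112.75 - 0.25x) = 22, so x' = 2909/15.
Then Pb = 112.75 − 0.25·(2909/15) = 964/15 and Ps = 216/7 + (2/7)·(2909/15) = 1294/15.
ΔCS = ½(2293/15 + 2909/15)(1118/15 − 964/15) = 1780.24; ΔPS = ½(2293/15 + 2909/15)(1294/15 − 1118/15) = 2034.56.
Government spending = 22 × 2909/15 = 63998/15.
Net change = 1780.24 + 2034.56 − 63998/15 = -6776/15. The loss equals the DWL triangle ½·22·616/15.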